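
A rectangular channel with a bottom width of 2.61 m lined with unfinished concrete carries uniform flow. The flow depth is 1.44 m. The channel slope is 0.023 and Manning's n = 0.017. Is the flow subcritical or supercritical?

Flow area A = b·y = 2.61 × 1.44 = 3.758 m². Wetted perimeter P = b + 2y = 2.61 + 2×1.44 = 5.49 m.
Hydraulic radius R = A/P = 3.758/5.49 = 0.6846 m.
V = (1/n) R^(2/3) √S = (1/0.017) × 0.6846^(2/3) × √0.023 = 6.93 m/s. Hydraulic depth D_h = A/T = 3.758/2.61 = 1.44 m.
Froude number Fr = V/√(g·D_h) = 6.93/√(9.81×1.44) = 1.84, which is greater than 1, so the flow is supercritical.

supercritical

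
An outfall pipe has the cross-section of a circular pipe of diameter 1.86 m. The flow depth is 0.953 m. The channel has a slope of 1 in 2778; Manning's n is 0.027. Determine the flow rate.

For a circular section of diameter D = 1.86 m at depth y = 0.953 m, the central angle is θ = 2 arccos(1 − 2y/D) = 3.191 rad. Then A = (D²/8)(θ − sin θ) = 1.401 m² and P = Dθ/2 = 2.968 m.
Hydraulic radius R = A/P = 1.401/2.968 = 0.4722 m.
Manning's equation: Q = (1/n) A R^(2/3) S^(1/2) = (1/0.027) × 1.401 × 0.4722^(2/3) × 0.00036^(1/2) = 0.597 m³/s.

Q = 0.597 m³/s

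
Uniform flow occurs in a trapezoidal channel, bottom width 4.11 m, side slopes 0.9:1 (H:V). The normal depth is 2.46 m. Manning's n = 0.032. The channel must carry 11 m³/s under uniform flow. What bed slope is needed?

With bottom width b = 4.11 m and side slope z = 0.9: A = (b + zy)y = (4.11 + 0.9×2.46)×2.46 = 15.56 m²; P = b + 2y√(1+z²) = 4.11 + 2×2.46×1.345 = 10.73 m.
Hydraulic radius R = A/P = 15.56/10.73 = 1.45 m.
From Manning's equation, S = [nQ / (1 A R^(2/3))]² = [0.032 × 11 / (1 × 15.56 × 1.45^(2/3))]² = 0.000312.

S = 0.000312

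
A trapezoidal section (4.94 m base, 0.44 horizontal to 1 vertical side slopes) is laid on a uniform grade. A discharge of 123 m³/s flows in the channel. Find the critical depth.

At critical depth, Q² T / (g A³) = 1, i.e. A³/T = Q²/g = 123²/9.81 = 1542.
Try y = 2.76 m: A³/T = 665.1 — too small.
Try y = 3.96 m: A³/T = 2199 — too large.
Try y = 3.56 m: A³/T = 1539 — ≈ 1542.

y_c = 3.56 m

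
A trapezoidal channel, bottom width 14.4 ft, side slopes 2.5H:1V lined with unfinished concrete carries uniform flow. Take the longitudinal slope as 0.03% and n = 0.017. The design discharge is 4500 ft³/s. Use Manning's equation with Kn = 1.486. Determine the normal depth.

Manning's equation rearranged: A R^(2/3) = nQ / (1.486·√S) = 0.017 × 4500 / (1.486 × √0.0003) = 2972.
Try y = 11.2 ft: A R^(2/3) = 1629 — low.
Try y = 16 ft: A R^(2/3) = 3669 — high.
Try y = 14.6 ft: A R^(2/3) = 2970 — matches.

y_n = 14.6 ft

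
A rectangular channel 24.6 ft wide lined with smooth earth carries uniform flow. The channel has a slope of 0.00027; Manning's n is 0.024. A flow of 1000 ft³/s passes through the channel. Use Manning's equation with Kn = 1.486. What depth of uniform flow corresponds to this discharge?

Manning's equation rearranged: A R^(2/3) = nQ / (1.486·√S) = 0.024 × 1000 / (1.486 × √0.00027) = 982.9.
At y = 8.18 ft: A R^(2/3) = 581.5 — low.
At y = 14.4 ft: A R^(2/3) = 1251 — high.
At y = 12 ft: A R^(2/3) = 982.7 — close enough.

y_n = 12 ft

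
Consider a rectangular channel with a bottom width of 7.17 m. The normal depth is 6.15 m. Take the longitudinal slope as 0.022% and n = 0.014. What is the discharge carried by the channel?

Q = 80.6 m³/s

Flow area A = b·y = 7.17 × 6.15 = 44.1 m². Wetted perimeter P = b + 2y = 7.17 + 2×6.15 = 19.47 m.
Hydraulic radius R = A/P = 44.1/19.47 = 2.265 m.
Manning's equation: Q = (1/n) A R^(2/3) S^(1/2) = (1/0.014) × 44.1 × 2.265^(2/3) × 0.00022^(1/2) = 80.6 m³/s.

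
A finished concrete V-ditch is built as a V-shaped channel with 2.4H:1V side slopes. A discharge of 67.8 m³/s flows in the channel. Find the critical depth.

At critical depth, Q² T / (g A³) = 1, i.e. A³/T = Q²/g = 67.8²/9.81 = 468.6.
Trying y = 2.42 m: A³/T = 239 — low.
Trying y = 3.37 m: A³/T = 1252 — high.
Trying y = 2.77 m: A³/T = 469.7 — close enough.

y_c = 2.77 m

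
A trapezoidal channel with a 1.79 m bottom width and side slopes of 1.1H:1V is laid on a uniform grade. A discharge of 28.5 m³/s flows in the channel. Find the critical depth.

At critical depth, Q² T / (g A³) = 1, i.e. A³/T = Q²/g = 28.5²/9.81 = 82.8.
Trying y = 1.52 m: A³/T = 28.38 — low.
Trying y = 2 m: A³/T = 82.1 — ≈ 82.8.

y_c = 2 m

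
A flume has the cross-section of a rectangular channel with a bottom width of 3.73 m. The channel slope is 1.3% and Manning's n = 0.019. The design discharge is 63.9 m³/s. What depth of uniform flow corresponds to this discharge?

Manning's equation rearranged: A R^(2/3) = nQ / (1·√S) = 0.019 × 63.9 / (√0.013) = 10.65.
Try y = 2.3 m: A R^(2/3) = 8.749 — too small.
Try y = 3.02 m: A R^(2/3) = 12.39 — too large.
Try y = 2.68 m: A R^(2/3) = 10.65 — close enough.

y_n = 2.68 m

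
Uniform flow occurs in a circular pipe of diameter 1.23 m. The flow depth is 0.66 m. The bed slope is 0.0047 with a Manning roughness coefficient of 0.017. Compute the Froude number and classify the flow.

For a circular section of diameter D = 1.23 m at depth y = 0.66 m, the central angle is θ = 2 arccos(1 − 2y/D) = 3.288 rad. Then A = (D²/8)(θ − sin θ) = 0.6494 m² and P = Dθ/2 = 2.022 m.
Hydraulic radius R = A/P = 0.6494/2.022 = 0.3211 m.
V = (1/n) R^(2/3) √S = (1/0.017) × 0.3211^(2/3) × √0.0047 = 1.891 m/s. Hydraulic depth D_h = A/T = 0.6494/1.227 = 0.5294 m.
Froude number Fr = V/√(g·D_h) = 1.891/√(9.81×0.5294) = 0.83, which is less than 1, so the flow is subcritical.

subcritical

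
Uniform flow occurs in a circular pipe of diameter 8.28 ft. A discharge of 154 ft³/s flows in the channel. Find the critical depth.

At critical depth, Q² T / (g A³) = 1, i.e. A³/T = Q²/g = 154²/32.2 = 736.5.
Trying y = 3.63 ft: A³/T = 1426 — too large.
Trying y = 2.2 ft: A³/T = 206.2 — too small.
Trying y = 3.06 ft: A³/T = 739.7 — ≈ 736.5.

y_c = 3.06 ft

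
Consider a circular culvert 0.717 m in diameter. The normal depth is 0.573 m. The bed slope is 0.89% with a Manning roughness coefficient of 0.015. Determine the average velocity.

V = 2.28 m/s

For a circular section of diameter D = 0.717 m at depth y = 0.573 m, the central angle is θ = 2 arccos(1 − 2y/D) = 4.424 rad. Then A = (D²/8)(θ − sin θ) = 0.3459 m² and P = Dθ/2 = 1.586 m.
Hydraulic radius R = A/P = 0.3459/1.586 = 0.2181 m.
From Manning's equation, V = (1/n) R^(2/3) S^(1/2) = (1/0.015) × 0.2181^(2/3) × 0.0089^(1/2) = 2.28 m/s.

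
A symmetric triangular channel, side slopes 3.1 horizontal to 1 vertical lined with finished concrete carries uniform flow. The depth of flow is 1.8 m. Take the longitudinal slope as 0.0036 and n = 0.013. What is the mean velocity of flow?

For a triangular section with side slope z = 3.1: A = zy² = 3.1×1.8² = 10.04 m²; P = 2y√(1+z²) = 2×1.8×3.257 = 11.73 m.
Hydraulic radius R = A/P = 10.04/11.73 = 0.8565 m.
From Manning's equation, V = (1/n) R^(2/3) S^(1/2) = (1/0.013) × 0.8565^(2/3) × 0.0036^(1/2) = 4.16 m/s.

V = 4.16 m/s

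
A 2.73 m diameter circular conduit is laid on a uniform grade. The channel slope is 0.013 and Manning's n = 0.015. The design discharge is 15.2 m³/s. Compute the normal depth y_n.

y_n = 1.27 m

Manning's equation rearranged: A R^(2/3) = nQ / (1·√S) = 0.015 × 15.2 / (√0.013) = 2.
At y = 1.13 m: A R^(2/3) = 1.627 — short.
At y = 1.44 m: A R^(2/3) = 2.482 — over.
At y = 1.27 m: A R^(2/3) = 2.004 — close enough.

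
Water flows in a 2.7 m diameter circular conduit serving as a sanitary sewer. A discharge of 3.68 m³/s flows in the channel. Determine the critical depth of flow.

At critical depth, Q² T / (g A³) = 1, i.e. A³/T = Q²/g = 3.68²/9.81 = 1.38.
Trying y = 0.642 m: A³/T = 0.4933 — too small.
Trying y = 1.01 m: A³/T = 2.858 — too large.
Trying y = 0.837 m: A³/T = 1.383 — close enough.

y_c = 0.837 m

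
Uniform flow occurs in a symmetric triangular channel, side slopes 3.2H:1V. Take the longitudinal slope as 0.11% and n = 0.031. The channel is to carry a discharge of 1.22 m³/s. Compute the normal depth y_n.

y_n = 0.817 m

Manning's equation rearranged: A R^(2/3) = nQ / (1·√S) = 0.031 × 1.22 / (√0.0011) = 1.14.
At y = 0.718 m: A R^(2/3) = 0.8078 — short.
At y = 0.817 m: A R^(2/3) = 1.14 — ≈ 1.14.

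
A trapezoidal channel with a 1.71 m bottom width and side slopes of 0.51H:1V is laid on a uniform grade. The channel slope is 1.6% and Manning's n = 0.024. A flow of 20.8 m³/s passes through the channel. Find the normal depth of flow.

y_n = 1.75 m

Manning's equation rearranged: A R^(2/3) = nQ / (1·√S) = 0.024 × 20.8 / (√0.016) = 3.947.
Trying y = 1.37 m: A R^(2/3) = 2.576 — short.
Trying y = 2.09 m: A R^(2/3) = 5.433 — over.
Trying y = 1.75 m: A R^(2/3) = 3.95 — ≈ 3.947.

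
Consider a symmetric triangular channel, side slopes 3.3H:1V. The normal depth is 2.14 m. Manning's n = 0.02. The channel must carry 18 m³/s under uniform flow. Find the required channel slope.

S = 0.00055

For a triangular section with side slope z = 3.3: A = zy² = 3.3×2.14² = 15.11 m²; P = 2y√(1+z²) = 2×2.14×3.448 = 14.76 m.
Hydraulic radius R = A/P = 15.11/14.76 = 1.024 m.
From Manning's equation, S = [nQ / (1 A R^(2/3))]² = [0.02 × 18 / (1 × 15.11 × 1.024^(2/3))]² = 0.00055.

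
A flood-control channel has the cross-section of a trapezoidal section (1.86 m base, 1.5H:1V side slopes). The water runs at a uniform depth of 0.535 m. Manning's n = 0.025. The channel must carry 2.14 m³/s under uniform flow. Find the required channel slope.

With bottom width b = 1.86 m and side slope z = 1.5: A = (b + zy)y = (1.86 + 1.5×0.535)×0.535 = 1.424 m²; P = b + 2y√(1+z²) = 1.86 + 2×0.535×1.803 = 3.789 m.
Hydraulic radius R = A/P = 1.424/3.789 = 0.3759 m.
From Manning's equation, S = [nQ / (1 A R^(2/3))]² = [0.025 × 2.14 / (1 × 1.424 × 0.3759^(2/3))]² = 0.0052.

S = 0.0052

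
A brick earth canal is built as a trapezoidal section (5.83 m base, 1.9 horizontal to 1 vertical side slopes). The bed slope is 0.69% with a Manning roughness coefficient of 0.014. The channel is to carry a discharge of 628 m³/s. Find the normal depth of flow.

Manning's equation rearranged: A R^(2/3) = nQ / (1·√S) = 0.014 × 628 / (√0.0069) = 105.8.
Trying y = 3.19 m: A R^(2/3) = 59.05 — short.
Trying y = 4.85 m: A R^(2/3) = 142.8 — over.
Trying y = 4.22 m: A R^(2/3) = 105.9 — matches.

y_n = 4.22 m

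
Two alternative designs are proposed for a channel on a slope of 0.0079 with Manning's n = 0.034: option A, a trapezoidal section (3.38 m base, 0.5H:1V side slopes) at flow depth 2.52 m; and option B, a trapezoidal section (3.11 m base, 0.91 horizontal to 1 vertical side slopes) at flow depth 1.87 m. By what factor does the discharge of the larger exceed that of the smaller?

1.45

Channel A: With bottom width b = 3.38 m and side slope z = 0.5: A = (b + zy)y = (3.38 + 0.5×2.52)×2.52 = 11.69 m²; P = b + 2y√(1+z²) = 3.38 + 2×2.52×1.118 = 9.015 m. Hydraulic radius R = A/P = 11.69/9.015 = 1.297 m. Q_A = (1/0.034)·11.69·1.297^(2/3)·√0.0079 = 36.35 m³/s.
Channel B: With bottom width b = 3.11 m and side slope z = 0.91: A = (b + zy)y = (3.11 + 0.91×1.87)×1.87 = 8.998 m²; P = b + 2y√(1+z²) = 3.11 + 2×1.87×1.352 = 8.167 m. Hydraulic radius R = A/P = 8.998/8.167 = 1.102 m. Q_B = (1/0.034)·8.998·1.102^(2/3)·√0.0079 = 25.09 m³/s.
The larger discharge is 36.35 m³/s and the smaller is 25.09 m³/s; the ratio is 1.45.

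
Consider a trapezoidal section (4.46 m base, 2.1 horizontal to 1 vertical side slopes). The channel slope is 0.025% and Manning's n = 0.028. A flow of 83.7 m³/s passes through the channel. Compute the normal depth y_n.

y_n = 5.05 m

Manning's equation rearranged: A R^(2/3) = nQ / (1·√S) = 0.028 × 83.7 / (√0.00025) = 148.2.
Trying y = 4.31 m: A R^(2/3) = 103.7 — short.
Trying y = 5.05 m: A R^(2/3) = 148.3 — ≈ 148.2.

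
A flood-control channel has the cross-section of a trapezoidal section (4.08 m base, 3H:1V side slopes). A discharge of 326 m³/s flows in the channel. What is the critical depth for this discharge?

At critical depth, Q² T / (g A³) = 1, i.e. A³/T = Q²/g = 326²/9.81 = 10830.
Trying y = 5.01 m: A³/T = 25710 — high.
Trying y = 3.01 m: A³/T = 2775 — low.
Trying y = 4.12 m: A³/T = 10790 — close enough.

y_c = 4.12 m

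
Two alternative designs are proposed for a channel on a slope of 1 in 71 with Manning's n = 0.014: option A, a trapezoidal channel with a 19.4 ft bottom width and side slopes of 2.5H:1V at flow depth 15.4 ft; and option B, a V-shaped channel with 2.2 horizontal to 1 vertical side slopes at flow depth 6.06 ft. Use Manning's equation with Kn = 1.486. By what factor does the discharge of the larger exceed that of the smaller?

Channel A: With bottom width b = 19.4 ft and side slope z = 2.5: A = (b + zy)y = (19.4 + 2.5×15.4)×15.4 = 891.7 ft²; P = b + 2y√(1+z²) = 19.4 + 2×15.4×2.693 = 102.3 ft. Hydraulic radius R = A/P = 891.7/102.3 = 8.713 ft. Q_A = (1.486/0.014)·891.7·8.713^(2/3)·√0.01408 = 47560 ft³/s.
Channel B: For a triangular section with side slope z = 2.2: A = zy² = 2.2×6.06² = 80.79 ft²; P = 2y√(1+z²) = 2×6.06×2.417 = 29.29 ft. Hydraulic radius R = A/P = 80.79/29.29 = 2.758 ft. Q_B = (1.486/0.014)·80.79·2.758^(2/3)·√0.01408 = 2002 ft³/s.
The larger discharge is 47560 ft³/s and the smaller is 2002 ft³/s; the ratio is 23.8.

23.8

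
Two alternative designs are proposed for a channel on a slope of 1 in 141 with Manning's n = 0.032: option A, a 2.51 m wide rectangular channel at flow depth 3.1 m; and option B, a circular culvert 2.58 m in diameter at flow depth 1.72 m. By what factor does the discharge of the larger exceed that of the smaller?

Channel A: Flow area A = b·y = 2.51 × 3.1 = 7.781 m². Wetted perimeter P = b + 2y = 2.51 + 2×3.1 = 8.71 m. Hydraulic radius R = A/P = 7.781/8.71 = 0.8933 m. Q_A = (1/0.032)·7.781·0.8933^(2/3)·√0.007092 = 18.99 m³/s.
Channel B: For a circular section of diameter D = 2.58 m at depth y = 1.72 m, the central angle is θ = 2 arccos(1 − 2y/D) = 3.821 rad. Then A = (D²/8)(θ − sin θ) = 3.702 m² and P = Dθ/2 = 4.929 m. Hydraulic radius R = A/P = 3.702/4.929 = 0.7511 m. Q_B = (1/0.032)·3.702·0.7511^(2/3)·√0.007092 = 8.051 m³/s.
The larger discharge is 18.99 m³/s and the smaller is 8.051 m³/s; the ratio is 2.36.

2.36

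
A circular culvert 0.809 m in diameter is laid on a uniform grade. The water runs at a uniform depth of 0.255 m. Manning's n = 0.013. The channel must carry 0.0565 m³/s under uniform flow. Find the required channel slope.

S = 0.000371

For a circular section of diameter D = 0.809 m at depth y = 0.255 m, the central angle is θ = 2 arccos(1 − 2y/D) = 2.384 rad. Then A = (D²/8)(θ − sin θ) = 0.1389 m² and P = Dθ/2 = 0.9645 m.
Hydraulic radius R = A/P = 0.1389/0.9645 = 0.144 m.
From Manning's equation, S = [nQ / (1 A R^(2/3))]² = [0.013 × 0.0565 / (1 × 0.1389 × 0.144^(2/3))]² = 0.000371.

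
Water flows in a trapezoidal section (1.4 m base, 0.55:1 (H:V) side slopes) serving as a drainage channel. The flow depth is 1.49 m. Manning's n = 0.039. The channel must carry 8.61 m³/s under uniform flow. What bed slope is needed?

S = 0.0169

With bottom width b = 1.4 m and side slope z = 0.55: A = (b + zy)y = (1.4 + 0.55×1.49)×1.49 = 3.307 m²; P = b + 2y√(1+z²) = 1.4 + 2×1.49×1.141 = 4.801 m.
Hydraulic radius R = A/P = 3.307/4.801 = 0.6888 m.
From Manning's equation, S = [nQ / (1 A R^(2/3))]² = [0.039 × 8.61 / (1 × 3.307 × 0.6888^(2/3))]² = 0.0169.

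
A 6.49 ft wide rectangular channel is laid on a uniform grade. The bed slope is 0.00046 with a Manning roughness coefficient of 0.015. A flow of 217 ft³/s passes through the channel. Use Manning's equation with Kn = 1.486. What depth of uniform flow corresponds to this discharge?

y_n = 8.84 ft

Manning's equation rearranged: A R^(2/3) = nQ / (1.486·√S) = 0.015 × 217 / (1.486 × √0.00046) = 102.1.
Try y = 7.56 ft: A R^(2/3) = 84.76 — too small.
Try y = 11.1 ft: A R^(2/3) = 133.1 — too large.
Try y = 8.84 ft: A R^(2/3) = 102.1 — close enough.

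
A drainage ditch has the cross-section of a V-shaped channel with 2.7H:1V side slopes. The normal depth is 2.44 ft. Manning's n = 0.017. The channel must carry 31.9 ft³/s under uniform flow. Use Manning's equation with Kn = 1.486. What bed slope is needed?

For a triangular section with side slope z = 2.7: A = zy² = 2.7×2.44² = 16.07 ft²; P = 2y√(1+z²) = 2×2.44×2.879 = 14.05 ft.
Hydraulic radius R = A/P = 16.07/14.05 = 1.144 ft.
From Manning's equation, S = [nQ / (1.486 A R^(2/3))]² = [0.017 × 31.9 / (1.486 × 16.07 × 1.144^(2/3))]² = 0.000431.

S = 0.000431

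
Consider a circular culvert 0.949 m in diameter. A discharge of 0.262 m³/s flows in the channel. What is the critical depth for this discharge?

y_c = 0.29 m

At critical depth, Q² T / (g A³) = 1, i.e. A³/T = Q²/g = 0.262²/9.81 = 0.006997.
At y = 0.323 m: A³/T = 0.01065 — over.
At y = 0.212 m: A³/T = 0.002074 — short.
At y = 0.29 m: A³/T = 0.00702 — matches.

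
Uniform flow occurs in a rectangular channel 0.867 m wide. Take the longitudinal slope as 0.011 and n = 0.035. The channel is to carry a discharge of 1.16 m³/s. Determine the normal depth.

Manning's equation rearranged: A R^(2/3) = nQ / (1·√S) = 0.035 × 1.16 / (√0.011) = 0.3871.
Try y = 0.685 m: A R^(2/3) = 0.2453 — too small.
Try y = 1.08 m: A R^(2/3) = 0.4283 — too large.
Try y = 0.993 m: A R^(2/3) = 0.3873 — close enough.

y_n = 0.993 m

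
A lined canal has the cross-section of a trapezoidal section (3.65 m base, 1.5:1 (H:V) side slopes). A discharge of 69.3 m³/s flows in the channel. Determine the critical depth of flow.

At critical depth, Q² T / (g A³) = 1, i.e. A³/T = Q²/g = 69.3²/9.81 = 489.6.
At y = 2.81 m: A³/T = 893.6 — too large.
At y = 1.93 m: A³/T = 213.5 — too small.
At y = 2.41 m: A³/T = 493.3 — matches.

y_c = 2.41 m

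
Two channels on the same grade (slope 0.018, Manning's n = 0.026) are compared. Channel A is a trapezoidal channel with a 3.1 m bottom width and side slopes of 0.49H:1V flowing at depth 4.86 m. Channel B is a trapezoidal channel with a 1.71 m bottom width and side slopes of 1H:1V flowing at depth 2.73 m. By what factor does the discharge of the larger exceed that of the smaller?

Channel A: With bottom width b = 3.1 m and side slope z = 0.49: A = (b + zy)y = (3.1 + 0.49×4.86)×4.86 = 26.64 m²; P = b + 2y√(1+z²) = 3.1 + 2×4.86×1.114 = 13.92 m. Hydraulic radius R = A/P = 26.64/13.92 = 1.913 m. Q_A = (1/0.026)·26.64·1.913^(2/3)·√0.018 = 211.9 m³/s.
Channel B: With bottom width b = 1.71 m and side slope z = 1: A = (b + zy)y = (1.71 + 1×2.73)×2.73 = 12.12 m²; P = b + 2y√(1+z²) = 1.71 + 2×2.73×1.414 = 9.432 m. Hydraulic radius R = A/P = 12.12/9.432 = 1.285 m. Q_B = (1/0.026)·12.12·1.285^(2/3)·√0.018 = 73.93 m³/s.
The larger discharge is 211.9 m³/s and the smaller is 73.93 m³/s; the ratio is 2.87.

2.87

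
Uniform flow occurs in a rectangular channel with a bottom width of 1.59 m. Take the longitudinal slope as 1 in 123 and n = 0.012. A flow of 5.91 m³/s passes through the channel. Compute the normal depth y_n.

y_n = 0.884 m

Manning's equation rearranged: A R^(2/3) = nQ / (1·√S) = 0.012 × 5.91 / (√0.00813) = 0.7865.
Trying y = 0.784 m: A R^(2/3) = 0.6708 — too small.
Trying y = 1.06 m: A R^(2/3) = 0.996 — too large.
Trying y = 0.884 m: A R^(2/3) = 0.7865 — close enough.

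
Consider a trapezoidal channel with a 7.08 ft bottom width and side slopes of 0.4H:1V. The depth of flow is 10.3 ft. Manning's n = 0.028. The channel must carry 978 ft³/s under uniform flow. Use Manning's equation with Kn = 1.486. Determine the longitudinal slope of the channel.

S = 0.0041

With bottom width b = 7.08 ft and side slope z = 0.4: A = (b + zy)y = (7.08 + 0.4×10.3)×10.3 = 115.4 ft²; P = b + 2y√(1+z²) = 7.08 + 2×10.3×1.077 = 29.27 ft.
Hydraulic radius R = A/P = 115.4/29.27 = 3.942 ft.
From Manning's equation, S = [nQ / (1.486 A R^(2/3))]² = [0.028 × 978 / (1.486 × 115.4 × 3.942^(2/3))]² = 0.0041.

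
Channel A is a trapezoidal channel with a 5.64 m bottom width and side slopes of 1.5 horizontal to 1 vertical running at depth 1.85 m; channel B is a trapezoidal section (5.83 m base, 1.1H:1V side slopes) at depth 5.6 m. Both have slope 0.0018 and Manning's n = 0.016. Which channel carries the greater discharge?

channel B

Channel A: With bottom width b = 5.64 m and side slope z = 1.5: A = (b + zy)y = (5.64 + 1.5×1.85)×1.85 = 15.57 m²; P = b + 2y√(1+z²) = 5.64 + 2×1.85×1.803 = 12.31 m. Hydraulic radius R = A/P = 15.57/12.31 = 1.265 m. Q_A = (1/0.016)·15.57·1.265^(2/3)·√0.0018 = 48.27 m³/s.
Channel B: With bottom width b = 5.83 m and side slope z = 1.1: A = (b + zy)y = (5.83 + 1.1×5.6)×5.6 = 67.14 m²; P = b + 2y√(1+z²) = 5.83 + 2×5.6×1.487 = 22.48 m. Hydraulic radius R = A/P = 67.14/22.48 = 2.987 m. Q_B = (1/0.016)·67.14·2.987^(2/3)·√0.0018 = 369.3 m³/s.
Q_A = 48.27 m³/s vs Q_B = 369.3 m³/s, so channel B carries more.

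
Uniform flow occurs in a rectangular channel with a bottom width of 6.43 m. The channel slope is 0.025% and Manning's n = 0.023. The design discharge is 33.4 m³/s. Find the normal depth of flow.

y_n = 4.86 m

Manning's equation rearranged: A R^(2/3) = nQ / (1·√S) = 0.023 × 33.4 / (√0.00025) = 48.59.
Try y = 5.39 m: A R^(2/3) = 55.27 — high.
Try y = 4.12 m: A R^(2/3) = 39.29 — low.
Try y = 4.86 m: A R^(2/3) = 48.52 — matches.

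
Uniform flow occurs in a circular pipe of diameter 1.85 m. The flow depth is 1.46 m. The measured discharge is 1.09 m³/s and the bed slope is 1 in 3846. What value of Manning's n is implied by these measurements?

For a circular section of diameter D = 1.85 m at depth y = 1.46 m, the central angle is θ = 2 arccos(1 − 2y/D) = 4.375 rad. Then A = (D²/8)(θ − sin θ) = 2.275 m² and P = Dθ/2 = 4.047 m.
Hydraulic radius R = A/P = 2.275/4.047 = 0.5623 m.
Rearranging Manning's equation: n = (1/Q) A R^(2/3) S^(1/2) = (1/1.09) × 2.275 × 0.5623^(2/3) × √0.00026 = 0.0229.

n = 0.0229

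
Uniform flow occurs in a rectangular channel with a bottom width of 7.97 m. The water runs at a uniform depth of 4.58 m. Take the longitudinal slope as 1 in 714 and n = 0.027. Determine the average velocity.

V = 2.3 m/s

Flow area A = b·y = 7.97 × 4.58 = 36.5 m². Wetted perimeter P = b + 2y = 7.97 + 2×4.58 = 17.13 m.
Hydraulic radius R = A/P = 36.5/17.13 = 2.131 m.
From Manning's equation, V = (1/n) R^(2/3) S^(1/2) = (1/0.027) × 2.131^(2/3) × 0.001401^(1/2) = 2.3 m/s.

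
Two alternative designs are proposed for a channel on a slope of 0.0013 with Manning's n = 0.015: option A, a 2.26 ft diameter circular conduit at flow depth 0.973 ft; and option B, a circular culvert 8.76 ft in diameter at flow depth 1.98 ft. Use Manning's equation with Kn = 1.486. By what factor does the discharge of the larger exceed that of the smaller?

10.8

Channel A: For a circular section of diameter D = 2.26 ft at depth y = 0.973 ft, the central angle is θ = 2 arccos(1 − 2y/D) = 2.863 rad. Then A = (D²/8)(θ − sin θ) = 1.652 ft² and P = Dθ/2 = 3.235 ft. Hydraulic radius R = A/P = 1.652/3.235 = 0.5107 ft. Q_A = (1.486/0.015)·1.652·0.5107^(2/3)·√0.0013 = 3.77 ft³/s.
Channel B: For a circular section of diameter D = 8.76 ft at depth y = 1.98 ft, the central angle is θ = 2 arccos(1 − 2y/D) = 1.982 rad. Then A = (D²/8)(θ − sin θ) = 10.22 ft² and P = Dθ/2 = 8.68 ft. Hydraulic radius R = A/P = 10.22/8.68 = 1.177 ft. Q_B = (1.486/0.015)·10.22·1.177^(2/3)·√0.0013 = 40.68 ft³/s.
The larger discharge is 40.68 ft³/s and the smaller is 3.77 ft³/s; the ratio is 10.8.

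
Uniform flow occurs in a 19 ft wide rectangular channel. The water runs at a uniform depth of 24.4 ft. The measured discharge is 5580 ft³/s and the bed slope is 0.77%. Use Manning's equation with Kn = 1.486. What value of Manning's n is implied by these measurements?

n = 0.039

Flow area A = b·y = 19 × 24.4 = 463.6 ft². Wetted perimeter P = b + 2y = 19 + 2×24.4 = 67.8 ft.
Hydraulic radius R = A/P = 463.6/67.8 = 6.838 ft.
Rearranging Manning's equation: n = (1.486/Q) A R^(2/3) S^(1/2) = (1.486/5580) × 463.6 × 6.838^(2/3) × √0.0077 = 0.039.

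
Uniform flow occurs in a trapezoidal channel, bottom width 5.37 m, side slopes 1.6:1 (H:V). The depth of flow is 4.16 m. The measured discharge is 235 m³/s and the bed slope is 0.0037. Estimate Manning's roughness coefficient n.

n = 0.023

With bottom width b = 5.37 m and side slope z = 1.6: A = (b + zy)y = (5.37 + 1.6×4.16)×4.16 = 50.03 m²; P = b + 2y√(1+z²) = 5.37 + 2×4.16×1.887 = 21.07 m.
Hydraulic radius R = A/P = 50.03/21.07 = 2.375 m.
Rearranging Manning's equation: n = (1/Q) A R^(2/3) S^(1/2) = (1/235) × 50.03 × 2.375^(2/3) × √0.0037 = 0.023.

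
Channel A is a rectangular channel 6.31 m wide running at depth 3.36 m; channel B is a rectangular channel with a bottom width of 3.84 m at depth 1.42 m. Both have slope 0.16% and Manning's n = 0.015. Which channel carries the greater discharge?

Channel A: Flow area A = b·y = 6.31 × 3.36 = 21.2 m². Wetted perimeter P = b + 2y = 6.31 + 2×3.36 = 13.03 m. Hydraulic radius R = A/P = 21.2/13.03 = 1.627 m. Q_A = (1/0.015)·21.2·1.627^(2/3)·√0.0016 = 78.21 m³/s.
Channel B: Flow area A = b·y = 3.84 × 1.42 = 5.453 m². Wetted perimeter P = b + 2y = 3.84 + 2×1.42 = 6.68 m. Hydraulic radius R = A/P = 5.453/6.68 = 0.8163 m. Q_B = (1/0.015)·5.453·0.8163^(2/3)·√0.0016 = 12.7 m³/s.
Q_A = 78.21 m³/s vs Q_B = 12.7 m³/s, so channel A carries more.

channel A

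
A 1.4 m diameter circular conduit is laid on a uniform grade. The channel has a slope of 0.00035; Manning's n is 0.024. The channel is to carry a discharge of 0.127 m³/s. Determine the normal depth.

Manning's equation rearranged: A R^(2/3) = nQ / (1·√S) = 0.024 × 0.127 / (√0.00035) = 0.1629.
Trying y = 0.366 m: A R^(2/3) = 0.1144 — too small.
Trying y = 0.439 m: A R^(2/3) = 0.1631 — ≈ 0.1629.

y_n = 0.439 m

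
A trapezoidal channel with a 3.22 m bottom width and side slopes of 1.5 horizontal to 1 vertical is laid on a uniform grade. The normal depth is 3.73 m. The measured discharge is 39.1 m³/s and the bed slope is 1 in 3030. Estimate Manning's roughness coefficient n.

With bottom width b = 3.22 m and side slope z = 1.5: A = (b + zy)y = (3.22 + 1.5×3.73)×3.73 = 32.88 m²; P = b + 2y√(1+z²) = 3.22 + 2×3.73×1.803 = 16.67 m.
Hydraulic radius R = A/P = 32.88/16.67 = 1.973 m.
Rearranging Manning's equation: n = (1/Q) A R^(2/3) S^(1/2) = (1/39.1) × 32.88 × 1.973^(2/3) × √0.00033 = 0.024.

n = 0.024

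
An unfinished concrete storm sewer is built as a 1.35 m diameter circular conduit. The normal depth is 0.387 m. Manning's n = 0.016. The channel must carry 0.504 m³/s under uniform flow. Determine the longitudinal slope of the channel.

For a circular section of diameter D = 1.35 m at depth y = 0.387 m, the central angle is θ = 2 arccos(1 − 2y/D) = 2.26 rad. Then A = (D²/8)(θ − sin θ) = 0.339 m² and P = Dθ/2 = 1.525 m.
Hydraulic radius R = A/P = 0.339/1.525 = 0.2222 m.
From Manning's equation, S = [nQ / (1 A R^(2/3))]² = [0.016 × 0.504 / (1 × 0.339 × 0.2222^(2/3))]² = 0.0042.

S = 0.0042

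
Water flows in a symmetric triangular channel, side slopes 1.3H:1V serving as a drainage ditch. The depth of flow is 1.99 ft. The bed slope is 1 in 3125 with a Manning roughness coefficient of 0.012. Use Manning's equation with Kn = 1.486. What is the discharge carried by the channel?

Q = 9.73 ft³/s

For a triangular section with side slope z = 1.3: A = zy² = 1.3×1.99² = 5.148 ft²; P = 2y√(1+z²) = 2×1.99×1.64 = 6.528 ft.
Hydraulic radius R = A/P = 5.148/6.528 = 0.7887 ft.
Manning's equation: Q = (1.486/n) A R^(2/3) S^(1/2) = (1.486/0.012) × 5.148 × 0.7887^(2/3) × 0.00032^(1/2) = 9.73 ft³/s.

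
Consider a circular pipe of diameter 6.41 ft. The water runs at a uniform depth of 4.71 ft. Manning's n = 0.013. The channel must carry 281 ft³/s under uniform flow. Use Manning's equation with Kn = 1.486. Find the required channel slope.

S = 0.00391

For a circular section of diameter D = 6.41 ft at depth y = 4.71 ft, the central angle is θ = 2 arccos(1 − 2y/D) = 4.119 rad. Then A = (D²/8)(θ − sin θ) = 25.42 ft² and P = Dθ/2 = 13.2 ft.
Hydraulic radius R = A/P = 25.42/13.2 = 1.925 ft.
From Manning's equation, S = [nQ / (1.486 A R^(2/3))]² = [0.013 × 281 / (1.486 × 25.42 × 1.925^(2/3))]² = 0.00391.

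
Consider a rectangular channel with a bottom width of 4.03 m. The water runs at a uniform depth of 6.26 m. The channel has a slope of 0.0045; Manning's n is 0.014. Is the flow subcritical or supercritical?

Flow area A = b·y = 4.03 × 6.26 = 25.23 m². Wetted perimeter P = b + 2y = 4.03 + 2×6.26 = 16.55 m.
Hydraulic radius R = A/P = 25.23/16.55 = 1.524 m.
V = (1/n) R^(2/3) √S = (1/0.014) × 1.524^(2/3) × √0.0045 = 6.346 m/s. Hydraulic depth D_h = A/T = 25.23/4.03 = 6.26 m.
Froude number Fr = V/√(g·D_h) = 6.346/√(9.81×6.26) = 0.81, which is less than 1, so the flow is subcritical.

subcritical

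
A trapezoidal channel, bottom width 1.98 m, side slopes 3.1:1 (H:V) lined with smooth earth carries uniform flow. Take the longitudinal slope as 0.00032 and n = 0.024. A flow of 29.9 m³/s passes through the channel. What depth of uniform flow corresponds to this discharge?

Manning's equation rearranged: A R^(2/3) = nQ / (1·√S) = 0.024 × 29.9 / (√0.00032) = 40.12.
Try y = 2.48 m: A R^(2/3) = 28.88 — short.
Try y = 2.84 m: A R^(2/3) = 40.05 — close enough.

y_n = 2.84 m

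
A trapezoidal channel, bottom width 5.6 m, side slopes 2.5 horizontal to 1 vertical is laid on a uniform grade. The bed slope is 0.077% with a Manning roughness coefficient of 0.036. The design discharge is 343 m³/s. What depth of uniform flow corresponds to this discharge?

y_n = 7.41 m

Manning's equation rearranged: A R^(2/3) = nQ / (1·√S) = 0.036 × 343 / (√0.00077) = 445.
Trying y = 8.73 m: A R^(2/3) = 657.5 — over.
Trying y = 6.05 m: A R^(2/3) = 277 — short.
Trying y = 7.41 m: A R^(2/3) = 445.1 — ≈ 445.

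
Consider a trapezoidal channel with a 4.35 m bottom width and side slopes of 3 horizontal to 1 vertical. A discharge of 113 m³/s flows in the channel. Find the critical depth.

At critical depth, Q² T / (g A³) = 1, i.e. A³/T = Q²/g = 113²/9.81 = 1302.
At y = 1.73 m: A³/T = 305.2 — too small.
At y = 3.09 m: A³/T = 3257 — too large.
At y = 2.48 m: A³/T = 1300 — close enough.

y_c = 2.48 m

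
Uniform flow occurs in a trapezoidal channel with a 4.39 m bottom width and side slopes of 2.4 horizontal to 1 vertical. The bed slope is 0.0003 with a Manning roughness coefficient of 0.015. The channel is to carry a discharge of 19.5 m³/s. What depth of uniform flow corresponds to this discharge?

Manning's equation rearranged: A R^(2/3) = nQ / (1·√S) = 0.015 × 19.5 / (√0.0003) = 16.89.
At y = 1.22 m: A R^(2/3) = 7.896 — too small.
At y = 2.19 m: A R^(2/3) = 25.66 — too large.
At y = 1.79 m: A R^(2/3) = 16.92 — matches.

y_n = 1.79 m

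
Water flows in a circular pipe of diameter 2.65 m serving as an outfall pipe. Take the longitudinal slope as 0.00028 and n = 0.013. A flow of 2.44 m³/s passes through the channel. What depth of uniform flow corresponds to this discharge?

Manning's equation rearranged: A R^(2/3) = nQ / (1·√S) = 0.013 × 2.44 / (√0.00028) = 1.896.
Try y = 1.08 m: A R^(2/3) = 1.461 — too small.
Try y = 1.54 m: A R^(2/3) = 2.68 — too large.
Try y = 1.25 m: A R^(2/3) = 1.896 — ≈ 1.896.

y_n = 1.25 m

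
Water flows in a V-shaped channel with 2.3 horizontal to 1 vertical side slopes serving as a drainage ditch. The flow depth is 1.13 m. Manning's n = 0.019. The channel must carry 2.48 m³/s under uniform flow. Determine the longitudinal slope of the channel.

For a triangular section with side slope z = 2.3: A = zy² = 2.3×1.13² = 2.937 m²; P = 2y√(1+z²) = 2×1.13×2.508 = 5.668 m.
Hydraulic radius R = A/P = 2.937/5.668 = 0.5181 m.
From Manning's equation, S = [nQ / (1 A R^(2/3))]² = [0.019 × 2.48 / (1 × 2.937 × 0.5181^(2/3))]² = 0.000619.

S = 0.000619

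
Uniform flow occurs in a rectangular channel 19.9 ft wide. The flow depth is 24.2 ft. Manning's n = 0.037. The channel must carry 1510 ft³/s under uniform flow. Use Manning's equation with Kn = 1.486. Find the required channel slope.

Flow area A = b·y = 19.9 × 24.2 = 481.6 ft². Wetted perimeter P = b + 2y = 19.9 + 2×24.2 = 68.3 ft.
Hydraulic radius R = A/P = 481.6/68.3 = 7.051 ft.
From Manning's equation, S = [nQ / (1.486 A R^(2/3))]² = [0.037 × 1510 / (1.486 × 481.6 × 7.051^(2/3))]² = 0.000451.

S = 0.000451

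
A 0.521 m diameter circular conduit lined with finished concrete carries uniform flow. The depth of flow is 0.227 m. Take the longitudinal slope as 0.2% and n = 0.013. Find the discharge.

Q = 0.0741 m³/s

For a circular section of diameter D = 0.521 m at depth y = 0.227 m, the central angle is θ = 2 arccos(1 − 2y/D) = 2.884 rad. Then A = (D²/8)(θ − sin θ) = 0.08919 m² and P = Dθ/2 = 0.7512 m.
Hydraulic radius R = A/P = 0.08919/0.7512 = 0.1187 m.
Manning's equation: Q = (1/n) A R^(2/3) S^(1/2) = (1/0.013) × 0.08919 × 0.1187^(2/3) × 0.002^(1/2) = 0.0741 m³/s.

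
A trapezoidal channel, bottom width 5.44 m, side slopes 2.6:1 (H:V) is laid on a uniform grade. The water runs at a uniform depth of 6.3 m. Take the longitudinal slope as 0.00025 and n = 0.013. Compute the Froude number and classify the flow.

With bottom width b = 5.44 m and side slope z = 2.6: A = (b + zy)y = (5.44 + 2.6×6.3)×6.3 = 137.5 m²; P = b + 2y√(1+z²) = 5.44 + 2×6.3×2.786 = 40.54 m.
Hydraulic radius R = A/P = 137.5/40.54 = 3.391 m.
V = (1/n) R^(2/3) √S = (1/0.013) × 3.391^(2/3) × √0.00025 = 2.745 m/s. Hydraulic depth D_h = A/T = 137.5/38.2 = 3.599 m.
Froude number Fr = V/√(g·D_h) = 2.745/√(9.81×3.599) = 0.462, which is less than 1, so the flow is subcritical.

subcritical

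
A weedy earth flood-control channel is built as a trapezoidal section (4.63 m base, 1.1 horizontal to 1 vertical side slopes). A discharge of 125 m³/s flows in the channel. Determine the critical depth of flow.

y_c = 3.24 m

At critical depth, Q² T / (g A³) = 1, i.e. A³/T = Q²/g = 125²/9.81 = 1593.
Trying y = 2.62 m: A³/T = 733.5 — low.
Trying y = 3.92 m: A³/T = 3249 — high.
Trying y = 3.24 m: A³/T = 1591 — matches.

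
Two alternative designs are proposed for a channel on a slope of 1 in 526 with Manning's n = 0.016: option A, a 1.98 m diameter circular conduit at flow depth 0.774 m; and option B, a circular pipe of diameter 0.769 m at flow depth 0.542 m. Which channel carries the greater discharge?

Channel A: For a circular section of diameter D = 1.98 m at depth y = 0.774 m, the central angle is θ = 2 arccos(1 − 2y/D) = 2.702 rad. Then A = (D²/8)(θ − sin θ) = 1.115 m² and P = Dθ/2 = 2.675 m. Hydraulic radius R = A/P = 1.115/2.675 = 0.417 m. Q_A = (1/0.016)·1.115·0.417^(2/3)·√0.001901 = 1.696 m³/s.
Channel B: For a circular section of diameter D = 0.769 m at depth y = 0.542 m, the central angle is θ = 2 arccos(1 − 2y/D) = 3.986 rad. Then A = (D²/8)(θ − sin θ) = 0.3499 m² and P = Dθ/2 = 1.532 m. Hydraulic radius R = A/P = 0.3499/1.532 = 0.2283 m. Q_B = (1/0.016)·0.3499·0.2283^(2/3)·√0.001901 = 0.3561 m³/s.
Q_A = 1.696 m³/s vs Q_B = 0.3561 m³/s, so channel A carries more.

channel A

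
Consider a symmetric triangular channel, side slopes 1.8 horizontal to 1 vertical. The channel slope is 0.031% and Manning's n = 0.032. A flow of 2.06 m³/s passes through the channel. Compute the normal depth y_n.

Manning's equation rearranged: A R^(2/3) = nQ / (1·√S) = 0.032 × 2.06 / (√0.00031) = 3.744.
At y = 1.41 m: A R^(2/3) = 2.592 — low.
At y = 2.04 m: A R^(2/3) = 6.939 — high.
At y = 1.62 m: A R^(2/3) = 3.753 — matches.

y_n = 1.62 m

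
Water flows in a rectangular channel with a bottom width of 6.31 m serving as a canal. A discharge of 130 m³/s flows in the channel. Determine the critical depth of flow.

For a rectangular channel, critical depth y_c = (q²/g)^(1/3) where q = Q/b = 130/6.31 = 20.6 m²/s.
So y_c = (20.6²/9.81)^(1/3) = 3.51 m.

y_c = 3.51 m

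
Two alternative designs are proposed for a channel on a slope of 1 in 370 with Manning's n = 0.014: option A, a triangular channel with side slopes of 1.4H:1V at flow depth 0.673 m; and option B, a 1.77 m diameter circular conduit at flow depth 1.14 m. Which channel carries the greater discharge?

Channel A: For a triangular section with side slope z = 1.4: A = zy² = 1.4×0.673² = 0.6341 m²; P = 2y√(1+z²) = 2×0.673×1.72 = 2.316 m. Hydraulic radius R = A/P = 0.6341/2.316 = 0.2738 m. Q_A = (1/0.014)·0.6341·0.2738^(2/3)·√0.002703 = 0.9929 m³/s.
Channel B: For a circular section of diameter D = 1.77 m at depth y = 1.14 m, the central angle is θ = 2 arccos(1 − 2y/D) = 3.726 rad. Then A = (D²/8)(θ − sin θ) = 1.675 m² and P = Dθ/2 = 3.298 m. Hydraulic radius R = A/P = 1.675/3.298 = 0.508 m. Q_B = (1/0.014)·1.675·0.508^(2/3)·√0.002703 = 3.961 m³/s.
Q_A = 0.9929 m³/s vs Q_B = 3.961 m³/s, so channel B carries more.

channel B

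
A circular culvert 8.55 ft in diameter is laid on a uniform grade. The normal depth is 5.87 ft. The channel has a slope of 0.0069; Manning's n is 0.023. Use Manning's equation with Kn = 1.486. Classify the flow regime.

subcritical

For a circular section of diameter D = 8.55 ft at depth y = 5.87 ft, the central angle is θ = 2 arccos(1 − 2y/D) = 3.906 rad. Then A = (D²/8)(θ − sin θ) = 42.02 ft² and P = Dθ/2 = 16.7 ft.
Hydraulic radius R = A/P = 42.02/16.7 = 2.516 ft.
V = (1.486/n) R^(2/3) √S = (1.486/0.023) × 2.516^(2/3) × √0.0069 = 9.929 ft/s. Hydraulic depth D_h = A/T = 42.02/7.933 = 5.297 ft.
Froude number Fr = V/√(g·D_h) = 9.929/√(32.2×5.297) = 0.76, which is less than 1, so the flow is subcritical.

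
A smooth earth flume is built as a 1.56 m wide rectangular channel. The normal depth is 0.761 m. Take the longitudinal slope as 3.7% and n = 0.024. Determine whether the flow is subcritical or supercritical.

supercritical

Flow area A = b·y = 1.56 × 0.761 = 1.187 m². Wetted perimeter P = b + 2y = 1.56 + 2×0.761 = 3.082 m.
Hydraulic radius R = A/P = 1.187/3.082 = 0.3852 m.
V = (1/n) R^(2/3) √S = (1/0.024) × 0.3852^(2/3) × √0.037 = 4.243 m/s. Hydraulic depth D_h = A/T = 1.187/1.56 = 0.761 m.
Froude number Fr = V/√(g·D_h) = 4.243/√(9.81×0.761) = 1.55, which is greater than 1, so the flow is supercritical.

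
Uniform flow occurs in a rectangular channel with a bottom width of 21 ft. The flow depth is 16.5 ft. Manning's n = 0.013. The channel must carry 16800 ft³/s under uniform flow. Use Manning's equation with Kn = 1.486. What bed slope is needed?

Flow area A = b·y = 21 × 16.5 = 346.5 ft². Wetted perimeter P = b + 2y = 21 + 2×16.5 = 54 ft.
Hydraulic radius R = A/P = 346.5/54 = 6.417 ft.
From Manning's equation, S = [nQ / (1.486 A R^(2/3))]² = [0.013 × 16800 / (1.486 × 346.5 × 6.417^(2/3))]² = 0.0151.

S = 0.0151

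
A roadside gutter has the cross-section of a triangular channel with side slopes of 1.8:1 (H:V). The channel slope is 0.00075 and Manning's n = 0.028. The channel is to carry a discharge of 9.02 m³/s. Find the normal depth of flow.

y_n = 2.27 m

Manning's equation rearranged: A R^(2/3) = nQ / (1·√S) = 0.028 × 9.02 / (√0.00075) = 9.222.
Try y = 2.48 m: A R^(2/3) = 11.68 — high.
Try y = 2.03 m: A R^(2/3) = 6.849 — low.
Try y = 2.27 m: A R^(2/3) = 9.227 — close enough.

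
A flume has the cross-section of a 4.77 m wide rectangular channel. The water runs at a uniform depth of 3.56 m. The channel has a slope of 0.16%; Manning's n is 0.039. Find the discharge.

Flow area A = b·y = 4.77 × 3.56 = 16.98 m². Wetted perimeter P = b + 2y = 4.77 + 2×3.56 = 11.89 m.
Hydraulic radius R = A/P = 16.98/11.89 = 1.428 m.
Manning's equation: Q = (1/n) A R^(2/3) S^(1/2) = (1/0.039) × 16.98 × 1.428^(2/3) × 0.0016^(1/2) = 22.1 m³/s.

Q = 22.1 m³/s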